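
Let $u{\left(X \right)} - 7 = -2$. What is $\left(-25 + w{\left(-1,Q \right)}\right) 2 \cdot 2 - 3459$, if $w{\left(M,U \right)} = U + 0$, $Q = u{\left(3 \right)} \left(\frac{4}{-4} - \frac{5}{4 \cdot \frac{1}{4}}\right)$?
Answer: $-3679$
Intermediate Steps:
$u{\left(X \right)} = 5$ ($u{\left(X \right)} = 7 - 2 = 5$)
$Q = -30$ ($Q = 5 \left(\frac{4}{-4} - \frac{5}{4 \cdot \frac{1}{4}}\right) = 5 \left(4 \left(- \frac{1}{4}\right) - \frac{5}{4 \cdot \frac{1}{4}}\right) = 5 \left(-1 - \frac{5}{1}\right) = 5 \left(-1 - 5\right) = 5 \left(-6\right) = -30$)
$w{\left(M,U \right)} = U$
$\left(-25 + w{\left(-1,Q \right)}\right) 2 \cdot 2 - 3459 = \left(-25 - 30\right) 2 \cdot 2 - 3459 = \left(-55\right) 4 - 3459 = -220 - 3459 = -3679$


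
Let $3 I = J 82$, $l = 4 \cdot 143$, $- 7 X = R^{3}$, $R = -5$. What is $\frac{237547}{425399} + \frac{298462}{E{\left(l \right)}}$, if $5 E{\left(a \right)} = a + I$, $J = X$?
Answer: $\frac{6668329543402}{4735116269} \approx 1408.3$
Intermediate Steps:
$X = \frac{125}{7}$ ($X = - \frac{\left(-5\right)^{3}}{7} = \left(- \frac{1}{7}\right) \left(-125\right) = \frac{125}{7} \approx 17.857$)
$l = 572$
$J = \frac{125}{7} \approx 17.857$
$I = \frac{10250}{21}$ ($I = \frac{\frac{125}{7} \cdot 82}{3} = \frac{1}{3} \cdot \frac{10250}{7} = \frac{10250}{21} \approx 488.1$)
$E{\left(a \right)} = \frac{2050}{21} + \frac{a}{5}$ ($E{\left(a \right)} = \frac{a + \frac{10250}{21}}{5} = \frac{\frac{10250}{21} + a}{5} = \frac{2050}{21} + \frac{a}{5}$)
$\frac{237547}{425399} + \frac{298462}{E{\left(l \right)}} = \frac{237547}{425399} + \frac{298462}{\frac{2050}{21} + \frac{1}{5} \cdot 572} = 237547 \cdot \frac{1}{425399} + \frac{298462}{\frac{2050}{21} + \frac{572}{5}} = \frac{237547}{425399} + \frac{298462}{\frac{22262}{105}} = \frac{237547}{425399} + 298462 \cdot \frac{105}{22262} = \frac{237547}{425399} + \frac{15669255}{11131} = \frac{6668329543402}{4735116269}$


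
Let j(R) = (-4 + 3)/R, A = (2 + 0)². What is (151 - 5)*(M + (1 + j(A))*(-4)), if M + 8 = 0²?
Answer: -1606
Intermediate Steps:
M = -8 (M = -8 + 0² = -8 + 0 = -8)
A = 4 (A = 2² = 4)
j(R) = -1/R
(151 - 5)*(M + (1 + j(A))*(-4)) = (151 - 5)*(-8 + (1 - 1/4)*(-4)) = 146*(-8 + (1 - 1*¼)*(-4)) = 146*(-8 + (1 - ¼)*(-4)) = 146*(-8 + (¾)*(-4)) = 146*(-8 - 3) = 146*(-11) = -1606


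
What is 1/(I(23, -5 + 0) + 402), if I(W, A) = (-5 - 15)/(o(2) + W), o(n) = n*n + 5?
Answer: 8/3211 ≈ 0.0024914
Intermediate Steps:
o(n) = 5 + n**2 (o(n) = n**2 + 5 = 5 + n**2)
I(W, A) = -20/(9 + W) (I(W, A) = (-5 - 15)/((5 + 2**2) + W) = -20/((5 + 4) + W) = -20/(9 + W))
1/(I(23, -5 + 0) + 402) = 1/(-20/(9 + 23) + 402) = 1/(-20/32 + 402) = 1/(-20*1/32 + 402) = 1/(-5/8 + 402) = 1/(3211/8) = 8/3211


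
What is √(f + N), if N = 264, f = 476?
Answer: 2*√185 ≈ 27.203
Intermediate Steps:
√(f + N) = √(476 + 264) = √740 = 2*√185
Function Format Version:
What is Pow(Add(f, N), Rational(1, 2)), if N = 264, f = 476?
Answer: Mul(2, Pow(185, Rational(1, 2))) ≈ 27.203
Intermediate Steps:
Pow(Add(f, N), Rational(1, 2)) = Pow(Add(476, 264), Rational(1, 2)) = Pow(740, Rational(1, 2)) = Mul(2, Pow(185, Rational(1, 2)))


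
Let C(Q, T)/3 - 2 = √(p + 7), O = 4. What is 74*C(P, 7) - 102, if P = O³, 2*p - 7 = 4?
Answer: 342 + 555*√2 ≈ 1126.9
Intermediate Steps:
p = 11/2 (p = 7/2 + (½)*4 = 7/2 + 2 = 11/2 ≈ 5.5000)
P = 64 (P = 4³ = 64)
C(Q, T) = 6 + 15*√2/2 (C(Q, T) = 6 + 3*√(11/2 + 7) = 6 + 3*√(25/2) = 6 + 3*(5*√2/2) = 6 + 15*√2/2)
74*C(P, 7) - 102 = 74*(6 + 15*√2/2) - 102 = (444 + 555*√2) - 102 = 342 + 555*√2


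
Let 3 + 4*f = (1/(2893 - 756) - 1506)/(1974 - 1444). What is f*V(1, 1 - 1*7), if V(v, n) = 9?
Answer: -59545359/4530440 ≈ -13.143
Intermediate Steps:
f = -6616151/4530440 (f = -¾ + ((1/(2893 - 756) - 1506)/(1974 - 1444))/4 = -¾ + ((1/2137 - 1506)/530)/4 = -¾ + ((1/2137 - 1506)*(1/530))/4 = -¾ + (-3218321/2137*1/530)/4 = -¾ + (¼)*(-3218321/1132610) = -¾ - 3218321/4530440 = -6616151/4530440 ≈ -1.4604)
f*V(1, 1 - 1*7) = -6616151/4530440*9 = -59545359/4530440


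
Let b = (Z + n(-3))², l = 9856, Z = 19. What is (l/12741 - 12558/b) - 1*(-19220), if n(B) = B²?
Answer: 13702516379/713496 ≈ 19205.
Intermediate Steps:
b = 784 (b = (19 + (-3)²)² = (19 + 9)² = 28² = 784)
(l/12741 - 12558/b) - 1*(-19220) = (9856/12741 - 12558/784) - 1*(-19220) = (9856*(1/12741) - 12558*1/784) + 19220 = (9856/12741 - 897/56) + 19220 = -10876741/713496 + 19220 = 13702516379/713496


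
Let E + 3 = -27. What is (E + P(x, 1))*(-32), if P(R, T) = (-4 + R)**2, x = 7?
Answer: 672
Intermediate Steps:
E = -30 (E = -3 - 27 = -30)
(E + P(x, 1))*(-32) = (-30 + (-4 + 7)**2)*(-32) = (-30 + 3**2)*(-32) = (-30 + 9)*(-32) = -21*(-32) = 672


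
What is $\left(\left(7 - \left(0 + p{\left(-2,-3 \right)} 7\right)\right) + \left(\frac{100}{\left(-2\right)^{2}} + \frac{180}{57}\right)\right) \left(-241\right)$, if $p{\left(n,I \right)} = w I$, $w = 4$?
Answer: $- \frac{545624}{19} \approx -28717.0$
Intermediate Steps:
$p{\left(n,I \right)} = 4 I$
$\left(\left(7 - \left(0 + p{\left(-2,-3 \right)} 7\right)\right) + \left(\frac{100}{\left(-2\right)^{2}} + \frac{180}{57}\right)\right) \left(-241\right) = \left(\left(7 - \left(0 + 4 \left(-3\right) 7\right)\right) + \left(\frac{100}{\left(-2\right)^{2}} + \frac{180}{57}\right)\right) \left(-241\right) = \left(\left(7 - \left(0 - 84\right)\right) + \left(\frac{100}{4} + 180 \cdot \frac{1}{57}\right)\right) \left(-241\right) = \left(\left(7 - \left(0 - 84\right)\right) + \left(100 \cdot \frac{1}{4} + \frac{60}{19}\right)\right) \left(-241\right) = \left(\left(7 - -84\right) + \left(25 + \frac{60}{19}\right)\right) \left(-241\right) = \left(\left(7 + 84\right) + \frac{535}{19}\right) \left(-241\right) = \left(91 + \frac{535}{19}\right) \left(-241\right) = \frac{2264}{19} \left(-241\right) = - \frac{545624}{19}$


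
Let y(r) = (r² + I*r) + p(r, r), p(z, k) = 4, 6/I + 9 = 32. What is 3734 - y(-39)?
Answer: 51041/23 ≈ 2219.2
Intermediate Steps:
I = 6/23 (I = 6/(-9 + 32) = 6/23 ≈ 0.26087)
y(r) = 4 + r² + 6*r/23 (y(r) = (r² + 6*r/23) + 4 = 4 + r² + 6*r/23)
3734 - y(-39) = 3734 - (4 + (-39)² + (6/23)*(-39)) = 3734 - (4 + 1521 - 234/23) = 3734 - 1*34841/23 = 3734 - 34841/23 = 51041/23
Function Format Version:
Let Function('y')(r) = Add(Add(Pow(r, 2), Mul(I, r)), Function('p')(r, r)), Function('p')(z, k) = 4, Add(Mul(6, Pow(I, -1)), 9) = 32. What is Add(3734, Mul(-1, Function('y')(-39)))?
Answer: Rational(51041, 23) ≈ 2219.2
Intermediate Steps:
I = Rational(6, 23) (I = Mul(6, Pow(Add(-9, 32), -1)) = Mul(6, Pow(23, -1)) = Mul(6, Rational(1, 23)) = Rational(6, 23) ≈ 0.26087)
Function('y')(r) = Add(4, Pow(r, 2), Mul(Rational(6, 23), r)) (Function('y')(r) = Add(Add(Pow(r, 2), Mul(Rational(6, 23), r)), 4) = Add(4, Pow(r, 2), Mul(Rational(6, 23), r)))
Add(3734, Mul(-1, Function('y')(-39))) = Add(3734, Mul(-1, Add(4, Pow(-39, 2), Mul(Rational(6, 23), -39)))) = Add(3734, Mul(-1, Add(4, 1521, Rational(-234, 23)))) = Add(3734, Mul(-1, Rational(34841, 23))) = Add(3734, Rational(-34841, 23)) = Rational(51041, 23)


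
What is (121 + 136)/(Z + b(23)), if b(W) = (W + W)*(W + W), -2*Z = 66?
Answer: 257/2083 ≈ 0.12338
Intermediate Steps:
Z = -33 (Z = -1/2*66 = -33)
b(W) = 4*W**2 (b(W) = (2*W)*(2*W) = 4*W**2)
(121 + 136)/(Z + b(23)) = (121 + 136)/(-33 + 4*23**2) = 257/(-33 + 4*529) = 257/(-33 + 2116) = 257/2083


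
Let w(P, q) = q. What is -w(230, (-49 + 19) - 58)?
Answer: 88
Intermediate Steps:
-w(230, (-49 + 19) - 58) = -((-49 + 19) - 58) = -(-30 - 58) = -1*(-88) = 88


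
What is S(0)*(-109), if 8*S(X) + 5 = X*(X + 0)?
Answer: 545/8 ≈ 68.125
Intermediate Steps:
S(X) = -5/8 + X**2/8 (S(X) = -5/8 + (X*(X + 0))/8 = -5/8 + (X*X)/8 = -5/8 + X**2/8)
S(0)*(-109) = (-5/8 + (1/8)*0**2)*(-109) = (-5/8 + (1/8)*0)*(-109) = (-5/8 + 0)*(-109) = -5/8*(-109) = 545/8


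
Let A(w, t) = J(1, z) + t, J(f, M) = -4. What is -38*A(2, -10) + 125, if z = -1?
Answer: 657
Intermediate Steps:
A(w, t) = -4 + t
-38*A(2, -10) + 125 = -38*(-4 - 10) + 125 = -38*(-14) + 125 = 532 + 125 = 657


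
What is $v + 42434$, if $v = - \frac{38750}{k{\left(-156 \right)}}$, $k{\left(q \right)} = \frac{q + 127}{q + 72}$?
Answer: $- \frac{2024414}{29} \approx -69807.0$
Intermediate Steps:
$k{\left(q \right)} = \frac{127 + q}{72 + q}$
$v = - \frac{3255000}{29}$ ($v = - \frac{38750}{\frac{1}{72 - 156} \left(127 - 156\right)} = - \frac{38750}{\frac{1}{-84} \left(-29\right)} = - \frac{38750}{\left(- \frac{1}{84}\right) \left(-29\right)} = - \frac{38750}{\frac{29}{84}} = \left(-38750\right) \frac{84}{29} = - \frac{3255000}{29} \approx -1.1224 \cdot 10^{5}$)
$v + 42434 = - \frac{3255000}{29} + 42434 = - \frac{2024414}{29}$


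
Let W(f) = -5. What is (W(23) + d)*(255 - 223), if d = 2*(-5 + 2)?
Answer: -352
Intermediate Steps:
d = -6 (d = 2*(-3) = -6)
(W(23) + d)*(255 - 223) = (-5 - 6)*(255 - 223) = -11*32 = -352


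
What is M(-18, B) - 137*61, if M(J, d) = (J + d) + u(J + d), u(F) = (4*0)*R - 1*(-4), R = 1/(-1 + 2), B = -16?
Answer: -8387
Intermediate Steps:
R = 1 (R = 1/1 = 1)
u(F) = 4 (u(F) = (4*0)*1 - 1*(-4) = 0*1 + 4 = 0 + 4 = 4)
M(J, d) = 4 + J + d (M(J, d) = (J + d) + 4 = 4 + J + d)
M(-18, B) - 137*61 = (4 - 18 - 16) - 137*61 = -30 - 8357 = -8387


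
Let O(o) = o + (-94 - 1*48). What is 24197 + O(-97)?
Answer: 23958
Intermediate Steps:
O(o) = -142 + o (O(o) = o + (-94 - 48) = o - 142 = -142 + o)
24197 + O(-97) = 24197 + (-142 - 97) = 24197 - 239 = 23958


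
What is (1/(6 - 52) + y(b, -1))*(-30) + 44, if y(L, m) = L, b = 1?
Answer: 337/23 ≈ 14.652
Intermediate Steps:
(1/(6 - 52) + y(b, -1))*(-30) + 44 = (1/(6 - 52) + 1)*(-30) + 44 = (1/(-46) + 1)*(-30) + 44 = (-1/46 + 1)*(-30) + 44 = (45/46)*(-30) + 44 = -675/23 + 44 = 337/23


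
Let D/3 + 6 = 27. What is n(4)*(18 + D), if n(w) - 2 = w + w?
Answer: 810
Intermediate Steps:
n(w) = 2 + 2*w (n(w) = 2 + (w + w) = 2 + 2*w)
D = 63 (D = -18 + 3*27 = -18 + 81 = 63)
n(4)*(18 + D) = (2 + 2*4)*(18 + 63) = (2 + 8)*81 = 10*81 = 810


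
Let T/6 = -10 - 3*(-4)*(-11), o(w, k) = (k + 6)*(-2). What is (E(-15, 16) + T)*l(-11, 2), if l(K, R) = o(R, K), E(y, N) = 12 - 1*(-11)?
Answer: -8290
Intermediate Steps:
E(y, N) = 23 (E(y, N) = 12 + 11 = 23)
o(w, k) = -12 - 2*k (o(w, k) = (6 + k)*(-2) = -12 - 2*k)
T = -852 (T = 6*(-10 - 3*(-4)*(-11)) = 6*(-10 + 12*(-11)) = 6*(-10 - 132) = 6*(-142) = -852)
l(K, R) = -12 - 2*K
(E(-15, 16) + T)*l(-11, 2) = (23 - 852)*(-12 - 2*(-11)) = -829*(-12 + 22) = -829*10 = -8290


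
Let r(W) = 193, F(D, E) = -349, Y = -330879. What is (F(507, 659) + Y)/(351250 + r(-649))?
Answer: -331228/351443 ≈ -0.94248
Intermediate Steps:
(F(507, 659) + Y)/(351250 + r(-649)) = (-349 - 330879)/(351250 + 193) = -331228/351443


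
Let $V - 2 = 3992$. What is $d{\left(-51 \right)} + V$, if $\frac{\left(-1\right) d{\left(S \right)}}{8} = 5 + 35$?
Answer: $3674$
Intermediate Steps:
$V = 3994$ ($V = 2 + 3992 = 3994$)
$d{\left(S \right)} = -320$ ($d{\left(S \right)} = - 8 \left(5 + 35\right) = \left(-8\right) 40 = -320$)
$d{\left(-51 \right)} + V = -320 + 3994 = 3674$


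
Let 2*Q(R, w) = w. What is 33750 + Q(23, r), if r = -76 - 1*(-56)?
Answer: 33740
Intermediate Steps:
r = -20 (r = -76 + 56 = -20)
Q(R, w) = w/2
33750 + Q(23, r) = 33750 + (1/2)*(-20) = 33750 - 10 = 33740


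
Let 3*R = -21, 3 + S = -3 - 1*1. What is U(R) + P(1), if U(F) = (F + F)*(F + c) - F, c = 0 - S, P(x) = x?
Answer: 8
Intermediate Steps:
S = -7 (S = -3 + (-3 - 1*1) = -3 + (-3 - 1) = -3 - 4 = -7)
R = -7 (R = (⅓)*(-21) = -7)
c = 7 (c = 0 - 1*(-7) = 0 + 7 = 7)
U(F) = -F + 2*F*(7 + F) (U(F) = (F + F)*(F + 7) - F = (2*F)*(7 + F) - F = 2*F*(7 + F) - F = -F + 2*F*(7 + F))
U(R) + P(1) = -7*(13 + 2*(-7)) + 1 = -7*(13 - 14) + 1 = -7*(-1) + 1 = 7 + 1 = 8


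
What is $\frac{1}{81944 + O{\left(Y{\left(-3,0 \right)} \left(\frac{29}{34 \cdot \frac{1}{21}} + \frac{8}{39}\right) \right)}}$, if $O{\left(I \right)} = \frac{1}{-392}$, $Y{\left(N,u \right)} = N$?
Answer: $\frac{392}{32122047} \approx 1.2203 \cdot 10^{-5}$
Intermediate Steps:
$O{\left(I \right)} = - \frac{1}{392}$
$\frac{1}{81944 + O{\left(Y{\left(-3,0 \right)} \left(\frac{29}{34 \cdot \frac{1}{21}} + \frac{8}{39}\right) \right)}} = \frac{1}{81944 - \frac{1}{392}} = \frac{1}{\frac{32122047}{392}} = \frac{392}{32122047}$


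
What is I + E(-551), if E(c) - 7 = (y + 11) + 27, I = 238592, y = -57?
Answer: 238580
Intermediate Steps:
E(c) = -12 (E(c) = 7 + ((-57 + 11) + 27) = 7 + (-46 + 27) = 7 - 19 = -12)
I + E(-551) = 238592 - 12 = 238580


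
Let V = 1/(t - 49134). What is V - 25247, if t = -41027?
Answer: -2276294768/90161 ≈ -25247.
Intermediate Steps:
V = -1/90161 (V = 1/(-41027 - 49134) = 1/(-90161) = -1/90161 ≈ -1.1091e-5)
V - 25247 = -1/90161 - 25247 = -2276294768/90161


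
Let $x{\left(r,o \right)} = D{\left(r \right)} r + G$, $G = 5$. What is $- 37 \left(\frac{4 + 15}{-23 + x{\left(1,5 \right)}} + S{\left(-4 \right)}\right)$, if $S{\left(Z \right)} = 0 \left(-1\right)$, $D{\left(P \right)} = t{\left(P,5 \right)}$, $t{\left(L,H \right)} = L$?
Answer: $\frac{703}{17} \approx 41.353$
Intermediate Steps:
$D{\left(P \right)} = P$
$x{\left(r,o \right)} = 5 + r^{2}$ ($x{\left(r,o \right)} = r r + 5 = r^{2} + 5 = 5 + r^{2}$)
$S{\left(Z \right)} = 0$
$- 37 \left(\frac{4 + 15}{-23 + x{\left(1,5 \right)}} + S{\left(-4 \right)}\right) = - 37 \left(\frac{4 + 15}{-23 + \left(5 + 1^{2}\right)} + 0\right) = - 37 \left(\frac{19}{-23 + \left(5 + 1\right)} + 0\right) = - 37 \left(\frac{19}{-23 + 6} + 0\right) = - 37 \left(\frac{19}{-17} + 0\right) = - 37 \left(19 \left(- \frac{1}{17}\right) + 0\right) = - 37 \left(- \frac{19}{17} + 0\right) = \left(-37\right) \left(- \frac{19}{17}\right) = \frac{703}{17}$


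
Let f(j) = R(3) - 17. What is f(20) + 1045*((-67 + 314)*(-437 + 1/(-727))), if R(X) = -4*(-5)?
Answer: -82003133319/727 ≈ -1.1280e+8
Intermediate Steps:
R(X) = 20
f(j) = 3 (f(j) = 20 - 17 = 3)
f(20) + 1045*((-67 + 314)*(-437 + 1/(-727))) = 3 + 1045*((-67 + 314)*(-437 + 1/(-727))) = 3 + 1045*(247*(-437 - 1/727)) = 3 + 1045*(247*(-317700/727)) = 3 + 1045*(-78471900/727) = 3 - 82003135500/727 = -82003133319/727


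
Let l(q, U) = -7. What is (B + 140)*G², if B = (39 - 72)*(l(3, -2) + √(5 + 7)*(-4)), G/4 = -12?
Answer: 854784 + 608256*√3 ≈ 1.9083e+6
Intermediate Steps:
G = -48 (G = 4*(-12) = -48)
B = 231 + 264*√3 (B = (39 - 72)*(-7 + √(5 + 7)*(-4)) = -33*(-7 + √12*(-4)) = -33*(-7 + (2*√3)*(-4)) = -33*(-7 - 8*√3) = 231 + 264*√3 ≈ 688.26)
(B + 140)*G² = ((231 + 264*√3) + 140)*(-48)² = (371 + 264*√3)*2304 = 854784 + 608256*√3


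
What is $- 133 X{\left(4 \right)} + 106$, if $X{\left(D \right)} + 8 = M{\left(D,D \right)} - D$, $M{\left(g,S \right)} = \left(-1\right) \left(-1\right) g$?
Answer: $1170$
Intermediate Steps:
$M{\left(g,S \right)} = g$ ($M{\left(g,S \right)} = 1 g = g$)
$X{\left(D \right)} = -8$ ($X{\left(D \right)} = -8 + \left(D - D\right) = -8 + 0 = -8$)
$- 133 X{\left(4 \right)} + 106 = \left(-133\right) \left(-8\right) + 106 = 1064 + 106 = 1170$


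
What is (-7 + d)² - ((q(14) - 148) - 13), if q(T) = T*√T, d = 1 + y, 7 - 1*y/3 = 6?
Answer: 170 - 14*√14 ≈ 117.62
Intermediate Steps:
y = 3 (y = 21 - 3*6 = 21 - 18 = 3)
d = 4 (d = 1 + 3 = 4)
q(T) = T^(3/2)
(-7 + d)² - ((q(14) - 148) - 13) = (-7 + 4)² - ((14^(3/2) - 148) - 13) = (-3)² - ((14*√14 - 148) - 13) = 9 - ((-148 + 14*√14) - 13) = 9 - (-161 + 14*√14) = 9 + (161 - 14*√14) = 170 - 14*√14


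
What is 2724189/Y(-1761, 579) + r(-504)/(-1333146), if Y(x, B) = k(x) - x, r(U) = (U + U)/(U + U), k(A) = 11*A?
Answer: -302645140517/1956391755 ≈ -154.70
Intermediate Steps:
r(U) = 1 (r(U) = (2*U)/((2*U)) = (2*U)*(1/(2*U)) = 1)
Y(x, B) = 10*x (Y(x, B) = 11*x - x = 10*x)
2724189/Y(-1761, 579) + r(-504)/(-1333146) = 2724189/((10*(-1761))) + 1/(-1333146) = 2724189/(-17610) + 1*(-1/1333146) = 2724189*(-1/17610) - 1/1333146 = -908063/5870 - 1/1333146 = -302645140517/1956391755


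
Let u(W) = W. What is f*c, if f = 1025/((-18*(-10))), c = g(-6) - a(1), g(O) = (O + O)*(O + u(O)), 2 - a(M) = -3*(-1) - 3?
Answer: 14555/18 ≈ 808.61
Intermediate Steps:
a(M) = 2 (a(M) = 2 - (-3*(-1) - 3) = 2 - (3 - 3) = 2 - 1*0 = 2 + 0 = 2)
g(O) = 4*O² (g(O) = (O + O)*(O + O) = (2*O)*(2*O) = 4*O²)
c = 142 (c = 4*(-6)² - 1*2 = 4*36 - 2 = 144 - 2 = 142)
f = 205/36 (f = 1025/180 = 1025*(1/180) = 205/36 ≈ 5.6944)
f*c = (205/36)*142 = 14555/18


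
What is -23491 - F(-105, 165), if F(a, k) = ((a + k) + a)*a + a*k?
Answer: -10891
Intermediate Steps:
F(a, k) = a*k + a*(k + 2*a) (F(a, k) = (k + 2*a)*a + a*k = a*(k + 2*a) + a*k = a*k + a*(k + 2*a))
-23491 - F(-105, 165) = -23491 - 2*(-105)*(-105 + 165) = -23491 - 2*(-105)*60 = -23491 - 1*(-12600) = -23491 + 12600 = -10891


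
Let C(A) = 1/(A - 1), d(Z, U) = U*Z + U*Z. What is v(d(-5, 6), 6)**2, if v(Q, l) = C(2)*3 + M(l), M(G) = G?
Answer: 81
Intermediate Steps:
d(Z, U) = 2*U*Z
C(A) = 1/(-1 + A)
v(Q, l) = 3 + l (v(Q, l) = 3/(-1 + 2) + l = 3/1 + l = 1*3 + l = 3 + l)
v(d(-5, 6), 6)**2 = (3 + 6)**2 = 9**2 = 81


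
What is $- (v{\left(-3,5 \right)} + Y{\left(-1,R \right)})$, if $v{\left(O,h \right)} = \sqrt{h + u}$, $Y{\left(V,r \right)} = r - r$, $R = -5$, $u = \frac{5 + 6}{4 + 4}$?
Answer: $- \frac{\sqrt{102}}{4} \approx -2.5249$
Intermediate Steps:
$u = \frac{11}{8} \approx 1.375$
$Y{\left(V,r \right)} = 0$
$v{\left(O,h \right)} = \sqrt{\frac{11}{8} + h}$ ($v{\left(O,h \right)} = \sqrt{h + \frac{11}{8}} = \sqrt{\frac{11}{8} + h}$)
$- (v{\left(-3,5 \right)} + Y{\left(-1,R \right)}) = - (\frac{\sqrt{22 + 16 \cdot 5}}{4} + 0) = - (\frac{\sqrt{22 + 80}}{4} + 0) = - (\frac{\sqrt{102}}{4} + 0) = - \frac{\sqrt{102}}{4}$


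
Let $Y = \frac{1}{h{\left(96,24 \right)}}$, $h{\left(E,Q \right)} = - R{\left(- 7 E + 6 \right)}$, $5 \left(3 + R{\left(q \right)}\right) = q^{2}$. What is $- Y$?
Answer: $\frac{5}{443541} \approx 1.1273 \cdot 10^{-5}$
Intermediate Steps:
$R{\left(q \right)} = -3 + \frac{q^{2}}{5}$
$h{\left(E,Q \right)} = 3 - \frac{\left(6 - 7 E\right)^{2}}{5}$ ($h{\left(E,Q \right)} = - (-3 + \frac{\left(- 7 E + 6\right)^{2}}{5}) = - (-3 + \frac{\left(6 - 7 E\right)^{2}}{5}) = 3 - \frac{\left(6 - 7 E\right)^{2}}{5}$)
$Y = - \frac{5}{443541}$ ($Y = \frac{1}{3 - \frac{\left(-6 + 7 \cdot 96\right)^{2}}{5}} = \frac{1}{3 - \frac{\left(-6 + 672\right)^{2}}{5}} = \frac{1}{3 - \frac{666^{2}}{5}} = \frac{1}{3 - \frac{443556}{5}} = \frac{1}{- \frac{443541}{5}} = - \frac{5}{443541} \approx -1.1273 \cdot 10^{-5}$)
$- Y = \left(-1\right) \left(- \frac{5}{443541}\right) = \frac{5}{443541}$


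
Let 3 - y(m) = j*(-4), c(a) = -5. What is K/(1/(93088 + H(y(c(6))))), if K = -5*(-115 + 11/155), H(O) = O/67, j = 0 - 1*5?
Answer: 111103762506/2077 ≈ 5.3492e+7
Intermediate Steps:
j = -5 (j = 0 - 5 = -5)
y(m) = -17 (y(m) = 3 - (-5)*(-4) = 3 - 1*20 = 3 - 20 = -17)
H(O) = O/67 (H(O) = O*(1/67) = O/67)
K = 17814/31 (K = -5*(-115 + 11*(1/155)) = -5*(-115 + 11/155) = -5*(-17814/155) = 17814/31 ≈ 574.65)
K/(1/(93088 + H(y(c(6))))) = 17814/(31*(1/(93088 + (1/67)*(-17)))) = 17814/(31*(1/(93088 - 17/67))) = 17814/(31*(1/(6236879/67))) = 17814/(31*(67/6236879)) = (17814/31)*(6236879/67) = 111103762506/2077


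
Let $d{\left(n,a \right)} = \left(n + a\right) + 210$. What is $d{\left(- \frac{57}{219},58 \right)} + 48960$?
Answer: $\frac{3593625}{73} \approx 49228.0$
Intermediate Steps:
$d{\left(n,a \right)} = 210 + a + n$ ($d{\left(n,a \right)} = \left(a + n\right) + 210 = 210 + a + n$)
$d{\left(- \frac{57}{219},58 \right)} + 48960 = \left(210 + 58 - \frac{57}{219}\right) + 48960 = \left(210 + 58 - \frac{19}{73}\right) + 48960 = \frac{19545}{73} + 48960 = \frac{3593625}{73}$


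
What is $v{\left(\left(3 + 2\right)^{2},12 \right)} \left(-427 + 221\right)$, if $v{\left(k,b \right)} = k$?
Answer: $-5150$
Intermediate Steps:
$v{\left(\left(3 + 2\right)^{2},12 \right)} \left(-427 + 221\right) = \left(3 + 2\right)^{2} \left(-427 + 221\right) = 5^{2} \left(-206\right) = 25 \left(-206\right) = -5150$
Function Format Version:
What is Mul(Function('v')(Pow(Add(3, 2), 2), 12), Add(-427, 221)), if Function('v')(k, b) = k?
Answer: -5150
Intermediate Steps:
Mul(Function('v')(Pow(Add(3, 2), 2), 12), Add(-427, 221)) = Mul(Pow(Add(3, 2), 2), Add(-427, 221)) = Mul(Pow(5, 2), -206) = Mul(25, -206) = -5150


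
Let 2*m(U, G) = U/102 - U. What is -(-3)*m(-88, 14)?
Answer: 2222/17 ≈ 130.71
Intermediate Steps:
m(U, G) = -101*U/204 (m(U, G) = (U/102 - U)/2 = (-101*U/102)/2 = -101*U/204)
-(-3)*m(-88, 14) = -(-3)*(-101/204*(-88)) = -(-3)*2222/51 = -1*(-2222/17) = 2222/17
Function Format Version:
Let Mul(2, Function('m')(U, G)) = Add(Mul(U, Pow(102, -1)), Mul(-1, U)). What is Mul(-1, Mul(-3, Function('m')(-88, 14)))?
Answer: Rational(2222, 17) ≈ 130.71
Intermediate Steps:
Function('m')(U, G) = Mul(Rational(-101, 204), U) (Function('m')(U, G) = Mul(Rational(1, 2), Add(Mul(U, Pow(102, -1)), Mul(-1, U))) = Mul(Rational(1, 2), Add(Mul(U, Rational(1, 102)), Mul(-1, U))) = Mul(Rational(1, 2), Add(Mul(Rational(1, 102), U), Mul(-1, U))) = Mul(Rational(1, 2), Mul(Rational(-101, 102), U)) = Mul(Rational(-101, 204), U))
Mul(-1, Mul(-3, Function('m')(-88, 14))) = Mul(-1, Mul(-3, Mul(Rational(-101, 204), -88))) = Mul(-1, Mul(-3, Rational(2222, 51))) = Mul(-1, Rational(-2222, 17)) = Rational(2222, 17)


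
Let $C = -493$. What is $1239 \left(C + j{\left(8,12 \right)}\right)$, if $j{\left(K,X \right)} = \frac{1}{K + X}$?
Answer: $- \frac{12215301}{20} \approx -6.1077 \cdot 10^{5}$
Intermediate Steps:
$1239 \left(C + j{\left(8,12 \right)}\right) = 1239 \left(-493 + \frac{1}{8 + 12}\right) = 1239 \left(-493 + \frac{1}{20}\right) = 1239 \left(- \frac{9859}{20}\right) = - \frac{12215301}{20}$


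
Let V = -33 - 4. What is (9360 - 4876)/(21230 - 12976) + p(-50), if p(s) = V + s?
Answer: -356807/4127 ≈ -86.457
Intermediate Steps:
V = -37
p(s) = -37 + s
(9360 - 4876)/(21230 - 12976) + p(-50) = (9360 - 4876)/(21230 - 12976) + (-37 - 50) = 4484/8254 - 87 = 4484*(1/8254) - 87 = 2242/4127 - 87 = -356807/4127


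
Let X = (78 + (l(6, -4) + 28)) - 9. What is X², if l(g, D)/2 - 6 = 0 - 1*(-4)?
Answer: 13689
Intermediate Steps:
l(g, D) = 20 (l(g, D) = 12 + 2*(0 - 1*(-4)) = 12 + 2*(0 + 4) = 12 + 2*4 = 12 + 8 = 20)
X = 117 (X = (78 + (20 + 28)) - 9 = (78 + 48) - 9 = 126 - 9 = 117)
X² = 117² = 13689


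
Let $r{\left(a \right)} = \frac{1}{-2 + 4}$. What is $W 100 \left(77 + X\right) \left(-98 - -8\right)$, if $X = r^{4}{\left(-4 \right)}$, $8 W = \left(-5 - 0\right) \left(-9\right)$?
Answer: $- \frac{62420625}{16} \approx -3.9013 \cdot 10^{6}$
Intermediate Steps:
$r{\left(a \right)} = \frac{1}{2}$
$W = \frac{45}{8}$ ($W = \frac{\left(-5 - 0\right) \left(-9\right)}{8} = \frac{\left(-5 + 0\right) \left(-9\right)}{8} = \frac{\left(-5\right) \left(-9\right)}{8} = \frac{1}{8} \cdot 45 = \frac{45}{8} \approx 5.625$)
$X = \frac{1}{16}$ ($X = \left(\frac{1}{2}\right)^{4} = \frac{1}{16} \approx 0.0625$)
$W 100 \left(77 + X\right) \left(-98 - -8\right) = \frac{45}{8} \cdot 100 \left(77 + \frac{1}{16}\right) \left(-98 - -8\right) = \frac{1125 \frac{1233 \left(-98 + 8\right)}{16}}{2} = \frac{1125 \cdot \frac{1233}{16} \left(-90\right)}{2} = \frac{1125}{2} \left(- \frac{55485}{8}\right) = - \frac{62420625}{16}$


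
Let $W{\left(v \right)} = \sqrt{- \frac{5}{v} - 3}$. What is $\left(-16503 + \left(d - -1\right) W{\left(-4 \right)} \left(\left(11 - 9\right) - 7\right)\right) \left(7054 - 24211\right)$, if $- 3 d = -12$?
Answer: $283141971 + \frac{428925 i \sqrt{7}}{2} \approx 2.8314 \cdot 10^{8} + 5.6741 \cdot 10^{5} i$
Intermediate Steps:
$d = 4$ ($d = \left(- \frac{1}{3}\right) \left(-12\right) = 4$)
$W{\left(v \right)} = \sqrt{-3 - \frac{5}{v}}$
$\left(-16503 + \left(d - -1\right) W{\left(-4 \right)} \left(\left(11 - 9\right) - 7\right)\right) \left(7054 - 24211\right) = \left(-16503 + \left(4 - -1\right) \sqrt{-3 - \frac{5}{-4}} \left(\left(11 - 9\right) - 7\right)\right) \left(7054 - 24211\right) = \left(-16503 + \left(4 + 1\right) \sqrt{-3 - - \frac{5}{4}} \left(2 - 7\right)\right) \left(-17157\right) = \left(-16503 + 5 \sqrt{-3 + \frac{5}{4}} \left(-5\right)\right) \left(-17157\right) = \left(-16503 + 5 \sqrt{- \frac{7}{4}} \left(-5\right)\right) \left(-17157\right) = \left(-16503 + 5 \frac{i \sqrt{7}}{2} \left(-5\right)\right) \left(-17157\right) = \left(-16503 + \frac{5 i \sqrt{7}}{2} \left(-5\right)\right) \left(-17157\right) = \left(-16503 - \frac{25 i \sqrt{7}}{2}\right) \left(-17157\right) = 283141971 + \frac{428925 i \sqrt{7}}{2}$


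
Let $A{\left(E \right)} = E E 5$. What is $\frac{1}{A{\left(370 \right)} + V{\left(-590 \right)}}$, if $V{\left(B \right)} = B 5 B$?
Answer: $\frac{1}{2425000} \approx 4.1237 \cdot 10^{-7}$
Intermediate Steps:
$V{\left(B \right)} = 5 B^{2}$ ($V{\left(B \right)} = 5 B B = 5 B^{2}$)
$A{\left(E \right)} = 5 E^{2}$ ($A{\left(E \right)} = E^{2} \cdot 5 = 5 E^{2}$)
$\frac{1}{A{\left(370 \right)} + V{\left(-590 \right)}} = \frac{1}{5 \cdot 370^{2} + 5 \left(-590\right)^{2}} = \frac{1}{5 \cdot 136900 + 5 \cdot 348100} = \frac{1}{684500 + 1740500} = \frac{1}{2425000}$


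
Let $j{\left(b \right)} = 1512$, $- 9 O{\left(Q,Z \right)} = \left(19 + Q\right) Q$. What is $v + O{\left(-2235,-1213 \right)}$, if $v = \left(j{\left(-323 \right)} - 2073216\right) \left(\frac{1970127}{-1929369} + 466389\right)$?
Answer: $- \frac{1864191812163940616}{1929369} \approx -9.6622 \cdot 10^{11}$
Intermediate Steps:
$O{\left(Q,Z \right)} = - \frac{Q \left(19 + Q\right)}{9}$ ($O{\left(Q,Z \right)} = - \frac{\left(19 + Q\right) Q}{9} = - \frac{Q \left(19 + Q\right)}{9}$)
$v = - \frac{621396916806439152}{643123}$ ($v = \left(1512 - 2073216\right) \left(\frac{1970127}{-1929369} + 466389\right) = - 2071704 \left(1970127 \left(- \frac{1}{1929369}\right) + 466389\right) = - 2071704 \left(- \frac{656709}{643123} + 466389\right) = \left(-2071704\right) \frac{299944836138}{643123} = - \frac{621396916806439152}{643123} \approx -9.6622 \cdot 10^{11}$)
$v + O{\left(-2235,-1213 \right)} = - \frac{621396916806439152}{643123} - - \frac{745 \left(19 - 2235\right)}{3} = - \frac{621396916806439152}{643123} - \left(- \frac{745}{3}\right) \left(-2216\right) = - \frac{621396916806439152}{643123} - \frac{1650920}{3} = - \frac{1864191812163940616}{1929369}$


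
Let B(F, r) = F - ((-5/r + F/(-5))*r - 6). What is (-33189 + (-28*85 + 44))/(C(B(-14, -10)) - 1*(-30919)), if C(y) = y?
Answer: -35525/30944 ≈ -1.1480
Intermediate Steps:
B(F, r) = 6 + F - r*(-5/r - F/5) (B(F, r) = F - ((-5/r + F*(-⅕))*r - 6) = F - ((-5/r - F/5)*r - 6) = F - (r*(-5/r - F/5) - 6) = F - (-6 + r*(-5/r - F/5)) = F + (6 - r*(-5/r - F/5)) = 6 + F - r*(-5/r - F/5))
(-33189 + (-28*85 + 44))/(C(B(-14, -10)) - 1*(-30919)) = (-33189 + (-28*85 + 44))/((11 - 14 + (⅕)*(-14)*(-10)) - 1*(-30919)) = (-33189 + (-2380 + 44))/((11 - 14 + 28) + 30919) = (-33189 - 2336)/(25 + 30919) = -35525/30944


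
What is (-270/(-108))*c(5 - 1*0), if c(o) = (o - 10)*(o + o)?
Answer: -125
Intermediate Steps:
c(o) = 2*o*(-10 + o) (c(o) = (-10 + o)*(2*o) = 2*o*(-10 + o))
(-270/(-108))*c(5 - 1*0) = (-270/(-108))*(2*(5 - 1*0)*(-10 + (5 - 1*0))) = (-270*(-1/108))*(2*(5 + 0)*(-10 + (5 + 0))) = 5*(2*5*(-10 + 5))/2 = 5*(2*5*(-5))/2 = (5/2)*(-50) = -125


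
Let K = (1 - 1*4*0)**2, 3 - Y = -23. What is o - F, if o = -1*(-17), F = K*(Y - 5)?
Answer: -4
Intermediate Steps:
Y = 26 (Y = 3 - 1*(-23) = 3 + 23 = 26)
K = 1 (K = (1 - 4*0)**2 = (1 + 0)**2 = 1**2 = 1)
F = 21 (F = 1*(26 - 5) = 1*21 = 21)
o = 17
o - F = 17 - 1*21 = 17 - 21 = -4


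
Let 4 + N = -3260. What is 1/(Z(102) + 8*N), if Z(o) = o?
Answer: -1/26010 ≈ -3.8447e-5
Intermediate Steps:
N = -3264 (N = -4 - 3260 = -3264)
1/(Z(102) + 8*N) = 1/(102 + 8*(-3264)) = 1/(102 - 26112) = 1/(-26010) = -1/26010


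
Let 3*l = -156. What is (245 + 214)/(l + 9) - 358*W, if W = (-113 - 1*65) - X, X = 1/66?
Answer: 90416906/1419 ≈ 63719.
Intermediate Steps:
l = -52 (l = (⅓)*(-156) = -52)
X = 1/66 ≈ 0.015152
W = -11749/66 (W = (-113 - 1*65) - 1*1/66 = (-113 - 65) - 1/66 = -178 - 1/66 = -11749/66 ≈ -178.02)
(245 + 214)/(l + 9) - 358*W = (245 + 214)/(-52 + 9) - 358*(-11749/66) = 459/(-43) + 2103071/33 = 459*(-1/43) + 2103071/33 = -459/43 + 2103071/33 = 90416906/1419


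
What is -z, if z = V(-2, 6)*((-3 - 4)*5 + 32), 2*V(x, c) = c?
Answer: 9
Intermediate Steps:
V(x, c) = c/2
z = -9 (z = ((½)*6)*((-3 - 4)*5 + 32) = 3*(-7*5 + 32) = 3*(-35 + 32) = 3*(-3) = -9)
-z = -1*(-9) = 9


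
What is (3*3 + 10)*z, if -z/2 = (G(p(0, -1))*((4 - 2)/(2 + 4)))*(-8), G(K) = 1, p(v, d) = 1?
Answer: 304/3 ≈ 101.33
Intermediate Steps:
z = 16/3 (z = -2*1*((4 - 2)/(2 + 4))*(-8) = -2*1*(2/6)*(-8) = -2*1*(2*(⅙))*(-8) = -2*1*(⅓)*(-8) = -2*(-8)/3 = -2*(-8/3) = 16/3 ≈ 5.3333)
(3*3 + 10)*z = (3*3 + 10)*(16/3) = (9 + 10)*(16/3) = 19*(16/3) = 304/3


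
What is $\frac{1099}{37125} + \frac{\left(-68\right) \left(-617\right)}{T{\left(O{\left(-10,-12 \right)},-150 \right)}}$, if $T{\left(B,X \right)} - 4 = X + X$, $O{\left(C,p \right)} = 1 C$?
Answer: $- \frac{389322799}{2747250} \approx -141.71$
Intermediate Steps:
$O{\left(C,p \right)} = C$
$T{\left(B,X \right)} = 4 + 2 X$ ($T{\left(B,X \right)} = 4 + \left(X + X\right) = 4 + 2 X$)
$\frac{1099}{37125} + \frac{\left(-68\right) \left(-617\right)}{T{\left(O{\left(-10,-12 \right)},-150 \right)}} = \frac{1099}{37125} + \frac{\left(-68\right) \left(-617\right)}{4 + 2 \left(-150\right)} = 1099 \cdot \frac{1}{37125} + \frac{41956}{4 - 300} = \frac{1099}{37125} + \frac{41956}{-296} = \frac{1099}{37125} + 41956 \left(- \frac{1}{296}\right) = \frac{1099}{37125} - \frac{10489}{74} = - \frac{389322799}{2747250}$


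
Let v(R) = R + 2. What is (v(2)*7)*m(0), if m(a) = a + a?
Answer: 0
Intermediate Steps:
v(R) = 2 + R
m(a) = 2*a
(v(2)*7)*m(0) = ((2 + 2)*7)*(2*0) = (4*7)*0 = 28*0 = 0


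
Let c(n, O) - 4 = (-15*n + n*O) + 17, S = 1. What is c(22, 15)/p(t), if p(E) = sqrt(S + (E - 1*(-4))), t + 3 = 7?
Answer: 7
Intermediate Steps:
c(n, O) = 21 - 15*n + O*n (c(n, O) = 4 + ((-15*n + n*O) + 17) = 4 + ((-15*n + O*n) + 17) = 4 + (17 - 15*n + O*n) = 21 - 15*n + O*n)
t = 4 (t = -3 + 7 = 4)
p(E) = sqrt(5 + E) (p(E) = sqrt(1 + (E - 1*(-4))) = sqrt(1 + (E + 4)) = sqrt(1 + (4 + E)) = sqrt(5 + E))
c(22, 15)/p(t) = (21 - 15*22 + 15*22)/(sqrt(5 + 4)) = (21 - 330 + 330)/(sqrt(9)) = 21/3 = 21*(1/3) = 7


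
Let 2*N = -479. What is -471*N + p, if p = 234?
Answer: 226077/2 ≈ 1.1304e+5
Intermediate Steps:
N = -479/2 (N = (½)*(-479) = -479/2 ≈ -239.50)
-471*N + p = -471*(-479/2) + 234 = 225609/2 + 234 = 226077/2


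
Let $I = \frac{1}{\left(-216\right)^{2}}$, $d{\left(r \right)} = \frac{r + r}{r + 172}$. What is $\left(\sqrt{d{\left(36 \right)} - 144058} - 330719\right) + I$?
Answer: $- \frac{15430025663}{46656} + \frac{i \sqrt{97382974}}{26} \approx -3.3072 \cdot 10^{5} + 379.55 i$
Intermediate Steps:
$d{\left(r \right)} = \frac{2 r}{172 + r}$
$I = \frac{1}{46656} \approx 2.1433 \cdot 10^{-5}$
$\left(\sqrt{d{\left(36 \right)} - 144058} - 330719\right) + I = \left(\sqrt{2 \cdot 36 \frac{1}{172 + 36} - 144058} - 330719\right) + \frac{1}{46656} = \left(\sqrt{2 \cdot 36 \cdot \frac{1}{208} - 144058} - 330719\right) + \frac{1}{46656} = \left(\sqrt{\frac{9}{26} - 144058} - 330719\right) + \frac{1}{46656} = \left(\sqrt{- \frac{3745499}{26}} - 330719\right) + \frac{1}{46656} = \left(\frac{i \sqrt{97382974}}{26} - 330719\right) + \frac{1}{46656} = \left(-330719 + \frac{i \sqrt{97382974}}{26}\right) + \frac{1}{46656} = - \frac{15430025663}{46656} + \frac{i \sqrt{97382974}}{26}$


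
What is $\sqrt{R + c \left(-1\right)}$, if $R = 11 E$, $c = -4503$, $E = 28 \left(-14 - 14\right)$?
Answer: $i \sqrt{4121} \approx 64.195 i$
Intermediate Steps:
$E = -784$ ($E = 28 \left(-28\right) = -784$)
$R = -8624$ ($R = 11 \left(-784\right) = -8624$)
$\sqrt{R + c \left(-1\right)} = \sqrt{-8624 - -4503} = \sqrt{-8624 + 4503} = \sqrt{-4121} = i \sqrt{4121}$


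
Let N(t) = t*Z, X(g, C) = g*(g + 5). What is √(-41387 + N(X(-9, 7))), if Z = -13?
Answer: I*√41855 ≈ 204.58*I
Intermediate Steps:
X(g, C) = g*(5 + g)
N(t) = -13*t (N(t) = t*(-13) = -13*t)
√(-41387 + N(X(-9, 7))) = √(-41387 - (-117)*(5 - 9)) = √(-41387 - (-117)*(-4)) = √(-41387 - 13*36) = √(-41387 - 468) = √(-41855) = I*√41855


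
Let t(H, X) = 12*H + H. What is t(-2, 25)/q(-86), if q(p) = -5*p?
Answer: -13/215 ≈ -0.060465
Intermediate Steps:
t(H, X) = 13*H
t(-2, 25)/q(-86) = (13*(-2))/((-5*(-86))) = -26/430 = -26*1/430 = -13/215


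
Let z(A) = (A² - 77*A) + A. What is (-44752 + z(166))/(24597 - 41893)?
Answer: 7453/4324 ≈ 1.7236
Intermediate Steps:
z(A) = A² - 76*A
(-44752 + z(166))/(24597 - 41893) = (-44752 + 166*(-76 + 166))/(24597 - 41893) = (-44752 + 166*90)/(-17296) = (-44752 + 14940)*(-1/17296) = -29812*(-1/17296) = 7453/4324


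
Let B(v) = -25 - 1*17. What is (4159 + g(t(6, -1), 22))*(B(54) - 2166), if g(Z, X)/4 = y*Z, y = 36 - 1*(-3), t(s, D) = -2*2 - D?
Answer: -8149728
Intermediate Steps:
t(s, D) = -4 - D
y = 39 (y = 36 + 3 = 39)
B(v) = -42 (B(v) = -25 - 17 = -42)
g(Z, X) = 156*Z (g(Z, X) = 4*(39*Z) = 156*Z)
(4159 + g(t(6, -1), 22))*(B(54) - 2166) = (4159 + 156*(-4 - 1*(-1)))*(-42 - 2166) = (4159 + 156*(-4 + 1))*(-2208) = (4159 + 156*(-3))*(-2208) = (4159 - 468)*(-2208) = 3691*(-2208) = -8149728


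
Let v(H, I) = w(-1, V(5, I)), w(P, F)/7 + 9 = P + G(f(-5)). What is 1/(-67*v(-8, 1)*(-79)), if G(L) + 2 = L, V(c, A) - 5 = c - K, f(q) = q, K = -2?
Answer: -1/629867 ≈ -1.5876e-6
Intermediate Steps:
V(c, A) = 7 + c (V(c, A) = 5 + (c - 1*(-2)) = 5 + (c + 2) = 5 + (2 + c) = 7 + c)
G(L) = -2 + L
w(P, F) = -112 + 7*P (w(P, F) = -63 + 7*(P + (-2 - 5)) = -63 + 7*(P - 7) = -63 + 7*(-7 + P) = -63 + (-49 + 7*P) = -112 + 7*P)
v(H, I) = -119 (v(H, I) = -112 + 7*(-1) = -112 - 7 = -119)
1/(-67*v(-8, 1)*(-79)) = 1/(-67*(-119)*(-79)) = 1/(7973*(-79)) = 1/(-629867) = -1/629867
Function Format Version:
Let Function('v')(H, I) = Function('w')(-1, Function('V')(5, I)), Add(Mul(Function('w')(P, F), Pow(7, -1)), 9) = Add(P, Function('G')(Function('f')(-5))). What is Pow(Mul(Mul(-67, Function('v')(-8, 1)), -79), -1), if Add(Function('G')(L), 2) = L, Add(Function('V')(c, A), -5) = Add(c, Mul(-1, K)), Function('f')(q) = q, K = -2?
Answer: Rational(-1, 629867) ≈ -1.5876e-6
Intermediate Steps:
Function('V')(c, A) = Add(7, c) (Function('V')(c, A) = Add(5, Add(c, Mul(-1, -2))) = Add(5, Add(c, 2)) = Add(5, Add(2, c)) = Add(7, c))
Function('G')(L) = Add(-2, L)
Function('w')(P, F) = Add(-112, Mul(7, P)) (Function('w')(P, F) = Add(-63, Mul(7, Add(P, Add(-2, -5)))) = Add(-63, Mul(7, Add(P, -7))) = Add(-63, Mul(7, Add(-7, P))) = Add(-63, Add(-49, Mul(7, P))) = Add(-112, Mul(7, P)))
Function('v')(H, I) = -119 (Function('v')(H, I) = Add(-112, Mul(7, -1)) = Add(-112, -7) = -119)
Pow(Mul(Mul(-67, Function('v')(-8, 1)), -79), -1) = Pow(Mul(Mul(-67, -119), -79), -1) = Pow(Mul(7973, -79), -1) = Pow(-629867, -1) = Rational(-1, 629867)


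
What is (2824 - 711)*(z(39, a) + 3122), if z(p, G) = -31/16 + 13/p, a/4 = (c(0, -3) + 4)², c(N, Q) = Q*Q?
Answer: 316483027/48 ≈ 6.5934e+6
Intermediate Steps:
c(N, Q) = Q²
a = 676 (a = 4*((-3)² + 4)² = 4*(9 + 4)² = 4*13² = 4*169 = 676)
z(p, G) = -31/16 + 13/p (z(p, G) = -31*1/16 + 13/p = -31/16 + 13/p)
(2824 - 711)*(z(39, a) + 3122) = (2824 - 711)*((-31/16 + 13/39) + 3122) = 2113*((-31/16 + 13*(1/39)) + 3122) = 2113*((-31/16 + ⅓) + 3122) = 2113*(-77/48 + 3122) = 2113*(149779/48) = 316483027/48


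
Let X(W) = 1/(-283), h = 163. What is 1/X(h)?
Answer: -283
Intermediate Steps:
X(W) = -1/283
1/X(h) = 1/(-1/283) = -283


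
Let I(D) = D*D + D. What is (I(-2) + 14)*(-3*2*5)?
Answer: -480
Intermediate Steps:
I(D) = D + D**2 (I(D) = D**2 + D = D + D**2)
(I(-2) + 14)*(-3*2*5) = (-2*(1 - 2) + 14)*(-3*2*5) = (-2*(-1) + 14)*(-6*5) = (2 + 14)*(-30) = 16*(-30) = -480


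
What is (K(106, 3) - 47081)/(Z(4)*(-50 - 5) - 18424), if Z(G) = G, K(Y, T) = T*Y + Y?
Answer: 46657/18644 ≈ 2.5025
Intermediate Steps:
K(Y, T) = Y + T*Y
(K(106, 3) - 47081)/(Z(4)*(-50 - 5) - 18424) = (106*(1 + 3) - 47081)/(4*(-50 - 5) - 18424) = (106*4 - 47081)/(4*(-55) - 18424) = (424 - 47081)/(-220 - 18424) = -46657/(-18644) = -46657*(-1/18644) = 46657/18644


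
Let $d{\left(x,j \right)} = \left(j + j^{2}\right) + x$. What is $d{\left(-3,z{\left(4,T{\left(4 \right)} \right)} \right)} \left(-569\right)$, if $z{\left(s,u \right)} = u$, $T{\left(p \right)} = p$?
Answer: $-9673$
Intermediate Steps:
$d{\left(x,j \right)} = j + x + j^{2}$
$d{\left(-3,z{\left(4,T{\left(4 \right)} \right)} \right)} \left(-569\right) = \left(4 - 3 + 4^{2}\right) \left(-569\right) = \left(4 - 3 + 16\right) \left(-569\right) = 17 \left(-569\right) = -9673$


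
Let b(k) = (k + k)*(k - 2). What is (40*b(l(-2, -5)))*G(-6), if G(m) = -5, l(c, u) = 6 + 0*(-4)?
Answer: -9600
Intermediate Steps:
l(c, u) = 6 (l(c, u) = 6 + 0 = 6)
b(k) = 2*k*(-2 + k) (b(k) = (2*k)*(-2 + k) = 2*k*(-2 + k))
(40*b(l(-2, -5)))*G(-6) = (40*(2*6*(-2 + 6)))*(-5) = (40*(2*6*4))*(-5) = (40*48)*(-5) = 1920*(-5) = -9600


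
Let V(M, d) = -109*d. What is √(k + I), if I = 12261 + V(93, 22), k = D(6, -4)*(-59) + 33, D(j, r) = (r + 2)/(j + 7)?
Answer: √1673958/13 ≈ 99.524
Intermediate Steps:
D(j, r) = (2 + r)/(7 + j)
k = 547/13 (k = ((2 - 4)/(7 + 6))*(-59) + 33 = (-2/13)*(-59) + 33 = ((1/13)*(-2))*(-59) + 33 = -2/13*(-59) + 33 = 118/13 + 33 = 547/13 ≈ 42.077)
I = 9863 (I = 12261 - 109*22 = 12261 - 2398 = 9863)
√(k + I) = √(547/13 + 9863) = √(128766/13) = √1673958/13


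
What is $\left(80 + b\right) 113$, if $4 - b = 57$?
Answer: $3051$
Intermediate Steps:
$b = -53$ ($b = 4 - 57 = -53$)
$\left(80 + b\right) 113 = \left(80 - 53\right) 113 = 27 \cdot 113 = 3051$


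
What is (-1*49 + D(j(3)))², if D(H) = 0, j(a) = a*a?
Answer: 2401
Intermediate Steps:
j(a) = a²
(-1*49 + D(j(3)))² = (-1*49 + 0)² = (-49 + 0)² = (-49)² = 2401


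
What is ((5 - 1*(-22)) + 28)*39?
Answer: 2145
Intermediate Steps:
((5 - 1*(-22)) + 28)*39 = ((5 + 22) + 28)*39 = (27 + 28)*39 = 55*39 = 2145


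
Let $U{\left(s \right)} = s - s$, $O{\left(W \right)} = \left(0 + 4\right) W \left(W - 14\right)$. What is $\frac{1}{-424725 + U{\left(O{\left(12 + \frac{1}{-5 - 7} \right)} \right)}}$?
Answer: $- \frac{1}{424725} \approx -2.3545 \cdot 10^{-6}$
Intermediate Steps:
$O{\left(W \right)} = 4 W \left(-14 + W\right)$
$U{\left(s \right)} = 0$
$\frac{1}{-424725 + U{\left(O{\left(12 + \frac{1}{-5 - 7} \right)} \right)}} = \frac{1}{-424725 + 0} = \frac{1}{-424725} = - \frac{1}{424725}$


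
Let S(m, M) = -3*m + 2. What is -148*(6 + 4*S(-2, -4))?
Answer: -5624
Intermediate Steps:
S(m, M) = 2 - 3*m
-148*(6 + 4*S(-2, -4)) = -148*(6 + 4*(2 - 3*(-2))) = -148*(6 + 4*(2 + 6)) = -148*(6 + 4*8) = -148*(6 + 32) = -148*38 = -5624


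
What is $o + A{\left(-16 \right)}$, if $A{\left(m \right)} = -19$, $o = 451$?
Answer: $432$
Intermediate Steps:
$o + A{\left(-16 \right)} = 451 - 19 = 432$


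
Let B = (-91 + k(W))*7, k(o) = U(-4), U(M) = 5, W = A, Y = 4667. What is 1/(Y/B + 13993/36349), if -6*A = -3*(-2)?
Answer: -21882098/161216997 ≈ -0.13573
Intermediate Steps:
A = -1 (A = -(-1)*(-2)/2 = -1/6*6 = -1)
W = -1
k(o) = 5
B = -602 (B = (-91 + 5)*7 = -86*7 = -602)
1/(Y/B + 13993/36349) = 1/(4667/(-602) + 13993/36349) = 1/(4667*(-1/602) + 13993*(1/36349)) = 1/(-4667/602 + 13993/36349) = 1/(-161216997/21882098) = -21882098/161216997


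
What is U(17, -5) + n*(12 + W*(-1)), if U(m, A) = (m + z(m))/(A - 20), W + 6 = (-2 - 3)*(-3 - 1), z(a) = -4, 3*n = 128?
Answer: -6439/75 ≈ -85.853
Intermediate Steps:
n = 128/3 (n = (⅓)*128 = 128/3 ≈ 42.667)
W = 14 (W = -6 + (-2 - 3)*(-3 - 1) = -6 - 5*(-4) = -6 + 20 = 14)
U(m, A) = (-4 + m)/(-20 + A) (U(m, A) = (m - 4)/(A - 20) = (-4 + m)/(-20 + A))
U(17, -5) + n*(12 + W*(-1)) = (-4 + 17)/(-20 - 5) + 128*(12 + 14*(-1))/3 = 13/(-25) + 128*(12 - 14)/3 = -1/25*13 + (128/3)*(-2) = -13/25 - 256/3 = -6439/75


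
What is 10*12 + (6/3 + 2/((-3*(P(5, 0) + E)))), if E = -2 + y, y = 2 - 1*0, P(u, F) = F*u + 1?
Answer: 364/3 ≈ 121.33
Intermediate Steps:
P(u, F) = 1 + F*u
y = 2 (y = 2 + 0 = 2)
E = 0 (E = -2 + 2 = 0)
10*12 + (6/3 + 2/((-3*(P(5, 0) + E)))) = 10*12 + (6/3 + 2/((-3*((1 + 0*5) + 0)))) = 120 + (6*(1/3) + 2/((-3*((1 + 0) + 0)))) = 120 + (2 + 2/((-3*(1 + 0)))) = 120 + (2 + 2/((-3*1))) = 120 + (2 + 2/(-3)) = 120 + (2 + 2*(-1/3)) = 120 + (2 - 2/3) = 120 + 4/3 = 364/3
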